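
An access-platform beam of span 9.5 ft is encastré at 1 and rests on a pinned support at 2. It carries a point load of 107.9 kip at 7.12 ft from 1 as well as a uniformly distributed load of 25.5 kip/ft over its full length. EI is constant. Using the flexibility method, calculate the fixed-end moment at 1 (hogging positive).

M_1 = 408 kip·ft

Take the reaction at 2 as the redundant and release it; the primary structure is a cantilever fixed at 1.
Free-end deflection of the primary structure under the applied loading (downward +):
  point load 107.9 at a = 7.12: Pa²(3L − a)/(6EI) = 19491/EI
  UDL 25.5: wL⁴/(8EI) = 25962/EI
  δ_0 = 45454/EI
Tip deflection under a unit load at 2: L³/(3EI) = 285.8/EI.
The prop prevents deflection at 2: R_2 = δ_0/δ_{22} = 45454/285.8 = 159 kip.
Moment equilibrium about 1: M_1 = Σ(load moments about 1) − R_2·L = 1919 − 159×9.5 = 408 kip·ft.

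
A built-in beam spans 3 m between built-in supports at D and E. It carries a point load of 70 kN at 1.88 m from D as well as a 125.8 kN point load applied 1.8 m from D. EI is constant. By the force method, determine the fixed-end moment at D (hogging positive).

Take the two fixed-end moments M_D, M_E as redundants; the released structure is the simple span DE.
End rotations of the released simple span under the applied load (×1/EI):
  at D: point load 70 at a = 1.88: Pab(L + b)/(6LEI) = 33.74/EI
  at E: point load 70 at a = 1.88: Pab(L + a)/(6LEI) = 39.96/EI
  at D: point load 125.8 at a = 1.8: Pab(L + b)/(6LEI) = 63.4/EI
  at E: point load 125.8 at a = 1.8: Pab(L + a)/(6LEI) = 72.46/EI
  θ_D0 = 97.14/EI,  θ_E0 = 112.4/EI
Flexibility coefficients: a unit moment at one end gives L/(3EI) there and L/(6EI) at the far end, so f₁₁ = f₂₂ = 1/EI and f₁₂ = f₂₁ = 0.5/EI.
Compatibility — zero rotation at each built-in end:
  1 M_D + 0.5 M_E = 97.14
  0.5 M_D + 1 M_E = 112.4
Solving the pair gives M_D = 54.57 kN·m and M_E = 85.13 kN·m (hogging).

M_D = 54.57 kN·m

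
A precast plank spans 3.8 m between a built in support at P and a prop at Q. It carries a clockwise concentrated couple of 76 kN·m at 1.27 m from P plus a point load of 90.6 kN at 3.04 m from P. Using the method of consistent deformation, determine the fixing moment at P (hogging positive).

M_P = 45.58 kN·m

Choose R_Q as the redundant. The primary structure is the cantilever fixed at P.
Downward deflection at the released point Q due to the loads:
  clockwise couple 76 at a = 1.27: M₀a(2L − a)/(2EI) = 305.5/EI
  point load 90.6 at a = 3.04: Pa²(3L − a)/(6EI) = 1167/EI
  δ_0 = 1472/EI
Flexibility coefficient — unit upward force at Q: δ_{QQ} = L³/(3EI) = 18.29/EI.
Compatibility at Q: δ_0 − R_Q·δ_{QQ} = 0, so R_Q = 1472/18.29 = 80.48 kN.
Moment equilibrium about P: M_P = Σ(load moments about P) − R_Q·L = 351.4 − 80.48×3.8 = 45.58 kN·m.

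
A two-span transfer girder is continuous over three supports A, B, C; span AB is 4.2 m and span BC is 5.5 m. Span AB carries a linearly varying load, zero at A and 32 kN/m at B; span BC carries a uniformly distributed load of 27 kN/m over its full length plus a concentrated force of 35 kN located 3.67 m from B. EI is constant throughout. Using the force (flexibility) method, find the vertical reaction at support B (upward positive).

Insert a hinge at B; M_B is the redundant, and each span becomes simply supported.
Discontinuity in slope at B on the released structure — sum the simple-span end rotations:
  span AB: triangular load, peak 32: w₀L³/(45EI) = 52.68/EI
  span BC: UDL 27: wL³/(24EI) = 187.2/EI
  span BC: point load 35 at a = 3.67: Pab(L + b)/(6LEI) = 52.21/EI
  relative rotation θ_0 = (52.68 + 239.4)/EI = 292.1/EI
A unit hogging moment at B produces rotation L₁/(3EI) + L₂/(3EI) = 3.233/EI.
Slope continuity at B: θ_0 = M_B·3.233/EI, so M_B = 292.1/3.233 = 90.33 kN·m (hogging).
Span AB, ΣM about A with M_B applied at B: R_B^{AB}·4.2 = 188.2 + 90.33, so R_B^{AB} = 66.31 kN and R_A = 67.2 − 66.31 = 0.8927 kN.
Span BC, ΣM about C: R_B^{BC}·5.5 = 472.4 + 90.33, so R_B^{BC} = 102.3 kN and R_C = 183.5 − 102.3 = 81.18 kN.
R_B = 66.31 + 102.3 = 168.6 kN.

R_B = 168.6 kN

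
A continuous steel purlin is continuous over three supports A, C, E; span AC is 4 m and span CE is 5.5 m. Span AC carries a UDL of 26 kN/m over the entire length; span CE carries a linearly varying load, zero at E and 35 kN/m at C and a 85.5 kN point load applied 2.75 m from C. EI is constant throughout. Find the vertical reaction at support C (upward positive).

Insert a hinge at C; M_C is the redundant, and each span becomes simply supported.
End slopes at the hinge C, treating each span as simply supported:
  span AC: UDL 26: wL³/(24EI) = 69.33/EI
  span CE: triangular load, peak 35: w₀L³/(45EI) = 129.4/EI
  span CE: point load 85.5 at a = 2.75: Pab(L + b)/(6LEI) = 161.6/EI
  relative rotation θ_0 = (69.33 + 291.1)/EI = 360.4/EI
A unit hogging moment at C produces rotation L₁/(3EI) + L₂/(3EI) = 3.167/EI.
Compatibility: M_C·(L₁+L₂)/(3EI) = θ_0, giving M_C = 113.8 kN·m (hogging).
Span AC, ΣM about A with M_C applied at C: R_C^{AC}·4 = 208 + 113.8, so R_C^{AC} = 80.45 kN and R_A = 104 − 80.45 = 23.55 kN.
Span CE, ΣM about E: R_C^{CE}·5.5 = 588 + 113.8, so R_C^{CE} = 127.6 kN and R_E = 181.8 − 127.6 = 54.14 kN.
R_C = 80.45 + 127.6 = 208.1 kN.

R_C = 208.1 kN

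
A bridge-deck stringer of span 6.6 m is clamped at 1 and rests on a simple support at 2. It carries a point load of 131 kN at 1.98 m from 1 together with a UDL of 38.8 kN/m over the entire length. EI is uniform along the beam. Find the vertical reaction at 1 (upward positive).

Release the roller at 2. Primary structure: cantilever fixed at 1.
Primary-structure tip deflection at 2 by superposition:
  point load 131 at a = 1.98: Pa²(3L − a)/(6EI) = 1525/EI
  UDL 38.8: wL⁴/(8EI) = 9203/EI
  δ_0 = 10728/EI
Tip deflection under a unit load at 2: L³/(3EI) = 95.83/EI.
Compatibility at 2: δ_0 − R_2·δ_{22} = 0, so R_2 = 10728/95.83 = 111.9 kN.
Vertical equilibrium: R_1 = ΣP − R_2 = 387.1 − 111.9 = 275.1 kN.

R_1 = 275.1 kN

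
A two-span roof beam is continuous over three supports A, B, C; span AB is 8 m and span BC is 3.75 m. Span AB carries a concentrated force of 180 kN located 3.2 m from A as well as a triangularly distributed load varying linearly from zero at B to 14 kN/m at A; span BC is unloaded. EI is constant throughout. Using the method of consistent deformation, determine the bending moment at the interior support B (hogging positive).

Insert a hinge at B; M_B is the redundant, and each span becomes simply supported.
End slopes at the hinge B, treating each span as simply supported:
  span AB: point load 180 at a = 3.2: Pab(L + a)/(6LEI) = 645.1/EI
  span AB: triangular load, peak 14: 7w₀L³/(360EI) = 139.4/EI
  relative rotation θ_0 = (784.5 + 0)/EI = 784.5/EI
A unit hogging moment at B produces rotation L₁/(3EI) + L₂/(3EI) = 3.917/EI.
Compatibility: M_B·(L₁+L₂)/(3EI) = θ_0, giving M_B = 200.3 kN·m (hogging).

M_B = 200.3 kN·m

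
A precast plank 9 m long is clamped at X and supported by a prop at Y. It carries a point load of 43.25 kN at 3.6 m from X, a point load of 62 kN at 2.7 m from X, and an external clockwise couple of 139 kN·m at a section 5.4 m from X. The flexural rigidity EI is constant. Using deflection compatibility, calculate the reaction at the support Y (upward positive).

Choose R_Y as the redundant. The primary structure is the cantilever fixed at X.
Downward deflection at the released point Y due to the loads:
  point load 43.25 at a = 3.6: Pa²(3L − a)/(6EI) = 2186/EI
  point load 62 at a = 2.7: Pa²(3L − a)/(6EI) = 1831/EI
  clockwise couple 139 at a = 5.4: M₀a(2L − a)/(2EI) = 4729/EI
  δ_0 = 8745/EI
Tip deflection under a unit load at Y: L³/(3EI) = 243/EI.
The prop prevents deflection at Y: R_Y = δ_0/δ_{YY} = 8745/243 = 35.99 kN.

R_Y = 35.99 kN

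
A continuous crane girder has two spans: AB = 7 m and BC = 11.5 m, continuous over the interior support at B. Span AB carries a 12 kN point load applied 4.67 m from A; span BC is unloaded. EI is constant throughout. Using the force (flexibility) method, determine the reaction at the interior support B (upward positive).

R_B = 9.358 kN

Take M_B as the redundant. Released structure: two simple spans AB and BC with a hinge at B.
Rotations at B on the released spans (each span's end-slope, ×1/EI):
  span AB: point load 12 at a = 4.67: Pab(L + a)/(6LEI) = 36.28/EI
  relative rotation θ_0 = (36.28 + 0)/EI = 36.28/EI
A unit hogging moment at B produces rotation L₁/(3EI) + L₂/(3EI) = 6.167/EI.
Slope continuity at B: θ_0 = M_B·6.167/EI, so M_B = 36.28/6.167 = 5.883 kN·m (hogging).
Span AB, ΣM about A with M_B applied at B: R_B^{AB}·7 = 56.04 + 5.883, so R_B^{AB} = 8.846 kN and R_A = 12 − 8.846 = 3.154 kN.
Span BC, ΣM about C: R_B^{BC}·11.5 = 0 + 5.883, so R_B^{BC} = 0.5116 kN and R_C = 0 − 0.5116 = -0.5116 kN.
R_B = 8.846 + 0.5116 = 9.358 kN.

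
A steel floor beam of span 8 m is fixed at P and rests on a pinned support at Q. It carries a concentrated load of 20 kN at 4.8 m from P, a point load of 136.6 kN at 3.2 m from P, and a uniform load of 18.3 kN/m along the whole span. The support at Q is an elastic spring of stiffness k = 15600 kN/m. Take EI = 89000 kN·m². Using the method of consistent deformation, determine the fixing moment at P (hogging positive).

M_P = 406.9 kN·m

Remove the prop at Q; the released (primary) structure is a cantilever built in at P.
Deflection at Q on the released cantilever, summing each load's contribution:
  point load 20 at a = 4.8: Pa²(3L − a)/(6EI) = 1475/EI
  point load 136.6 at a = 3.2: Pa²(3L − a)/(6EI) = 4849/EI
  UDL 18.3: wL⁴/(8EI) = 9370/EI
  δ_0 = 15693/EI
Tip deflection under a unit load at Q: L³/(3EI) = 170.7/EI.
With EI = 89000 kN·m²: δ_0 = 0.17633 m and δ_{QQ} = 0.001918 m/kN.
Compatibility — the spring shortens by R_Q/k under the reaction it provides: δ_0 − R_Q·δ_{QQ} = R_Q/k. With 1/k = 0.000064 m/kN, R_Q = δ_0 / (δ_{QQ} + 1/k) = 0.17633 / (0.001918 + 0.000064) = 88.98 kN.
Moment equilibrium about P: M_P = Σ(load moments about P) − R_Q·L = 1119 − 88.98×8 = 406.9 kN·m.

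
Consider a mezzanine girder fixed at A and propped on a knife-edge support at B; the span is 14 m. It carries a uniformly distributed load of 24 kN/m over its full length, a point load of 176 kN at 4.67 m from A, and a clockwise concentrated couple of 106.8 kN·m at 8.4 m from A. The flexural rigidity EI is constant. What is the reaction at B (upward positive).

Take the reaction at B as the redundant and release it; the primary structure is a cantilever fixed at A.
Free-end deflection of the primary structure under the applied loading (downward +):
  UDL 24: wL⁴/(8EI) = 115248/EI
  point load 176 at a = 4.67: Pa²(3L − a)/(6EI) = 23881/EI
  clockwise couple 106.8 at a = 8.4: M₀a(2L − a)/(2EI) = 8792/EI
  δ_0 = 147921/EI
Flexibility coefficient — unit upward force at B: δ_{BB} = L³/(3EI) = 914.7/EI.
Compatibility at B: δ_0 − R_B·δ_{BB} = 0, so R_B = 147921/914.7 = 161.7 kN.

R_B = 161.7 kN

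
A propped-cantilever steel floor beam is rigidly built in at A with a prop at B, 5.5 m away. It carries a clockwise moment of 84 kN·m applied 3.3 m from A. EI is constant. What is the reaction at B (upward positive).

R_B = 19.24 kN

Release the roller at B. Primary structure: cantilever fixed at A.
Primary-structure tip deflection at B by superposition:
  clockwise couple 84 at a = 3.3: M₀a(2L − a)/(2EI) = 1067/EI
Flexibility coefficient — unit upward force at B: δ_{BB} = L³/(3EI) = 55.46/EI.
The prop prevents deflection at B: R_B = δ_0/δ_{BB} = 1067/55.46 = 19.24 kN.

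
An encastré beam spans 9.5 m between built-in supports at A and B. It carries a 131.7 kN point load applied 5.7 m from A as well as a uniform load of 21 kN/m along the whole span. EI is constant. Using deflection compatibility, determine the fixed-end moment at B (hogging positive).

Take the two fixed-end moments M_A, M_B as redundants; the released structure is the simple span AB.
On the primary (simply-supported) span, the end slopes from the loading are:
  at A: point load 131.7 at a = 5.7: Pab(L + b)/(6LEI) = 665.6/EI
  at B: point load 131.7 at a = 5.7: Pab(L + a)/(6LEI) = 760.7/EI
  at A: UDL 21: wL³/(24EI) = 750.2/EI
  at B: UDL 21: wL³/(24EI) = 750.2/EI
  θ_A0 = 1416/EI,  θ_B0 = 1511/EI
Flexibility coefficients: a unit moment at one end gives L/(3EI) there and L/(6EI) at the far end, so f₁₁ = f₂₂ = 3.167/EI and f₁₂ = f₂₁ = 1.583/EI.
Compatibility — zero rotation at each built-in end:
  3.167 M_A + 1.583 M_B = 1416
  1.583 M_A + 3.167 M_B = 1511
Solving the pair gives M_A = 278 kN·m and M_B = 338.1 kN·m (hogging).

M_B = 338.1 kN·m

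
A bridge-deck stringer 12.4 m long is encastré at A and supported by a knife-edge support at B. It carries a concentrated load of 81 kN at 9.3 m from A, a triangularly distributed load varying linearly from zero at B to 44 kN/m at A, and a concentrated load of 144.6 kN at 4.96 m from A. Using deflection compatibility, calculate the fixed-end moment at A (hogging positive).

Choose R_B as the redundant. The primary structure is the cantilever fixed at A.
Deflection at B on the released cantilever, summing each load's contribution:
  point load 81 at a = 9.3: Pa²(3L − a)/(6EI) = 32576/EI
  triangular load, peak 44 at the fixed end: w₀L⁴/(30EI) = 34675/EI
  point load 144.6 at a = 4.96: Pa²(3L − a)/(6EI) = 19115/EI
  δ_0 = 86367/EI
Flexibility coefficient — unit upward force at B: δ_{BB} = L³/(3EI) = 635.5/EI.
Compatibility at B: δ_0 − R_B·δ_{BB} = 0, so R_B = 86367/635.5 = 135.9 kN.
Moment equilibrium about A: M_A = Σ(load moments about A) − R_B·L = 2598 − 135.9×12.4 = 913 kN·m.

M_A = 913 kN·m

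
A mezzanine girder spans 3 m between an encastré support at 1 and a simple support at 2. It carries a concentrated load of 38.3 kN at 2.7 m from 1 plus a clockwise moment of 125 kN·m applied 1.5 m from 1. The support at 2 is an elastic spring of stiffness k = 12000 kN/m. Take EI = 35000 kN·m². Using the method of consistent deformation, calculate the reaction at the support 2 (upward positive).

R_2 = 60 kN

Release the roller at 2. Primary structure: cantilever fixed at 1.
Downward deflection at the released point 2 due to the loads:
  point load 38.3 at a = 2.7: Pa²(3L − a)/(6EI) = 293.2/EI
  clockwise couple 125 at a = 1.5: M₀a(2L − a)/(2EI) = 421.9/EI
  δ_0 = 715/EI
Tip deflection under a unit load at 2: L³/(3EI) = 9/EI.
With EI = 35000 kN·m²: δ_0 = 0.02043 m and δ_{22} = 0.000257 m/kN.
Compatibility — the spring shortens by R_2/k under the reaction it provides: δ_0 − R_2·δ_{22} = R_2/k. With 1/k = 0.000083 m/kN, R_2 = δ_0 / (δ_{22} + 1/k) = 0.02043 / (0.000257 + 0.000083) = 60 kN.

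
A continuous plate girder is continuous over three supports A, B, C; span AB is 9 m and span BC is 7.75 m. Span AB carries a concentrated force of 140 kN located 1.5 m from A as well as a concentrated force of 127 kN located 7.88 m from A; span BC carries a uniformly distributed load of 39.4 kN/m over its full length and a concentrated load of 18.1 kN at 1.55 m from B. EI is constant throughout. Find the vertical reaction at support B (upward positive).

R_B = 365 kN

Insert a hinge at B; M_B is the redundant, and each span becomes simply supported.
Rotations at B on the released spans (each span's end-slope, ×1/EI):
  span AB: point load 140 at a = 1.5: Pab(L + a)/(6LEI) = 306.2/EI
  span AB: point load 127 at a = 7.88: Pab(L + a)/(6LEI) = 350.4/EI
  span BC: UDL 39.4: wL³/(24EI) = 764.2/EI
  span BC: point load 18.1 at a = 1.55: Pab(L + b)/(6LEI) = 52.18/EI
  relative rotation θ_0 = (656.6 + 816.4)/EI = 1473/EI
A unit hogging moment at B produces rotation L₁/(3EI) + L₂/(3EI) = 5.583/EI.
Slope continuity at B: θ_0 = M_B·5.583/EI, so M_B = 1473/5.583 = 263.8 kN·m (hogging).
Span AB, ΣM about A with M_B applied at B: R_B^{AB}·9 = 1211 + 263.8, so R_B^{AB} = 163.8 kN and R_A = 267 − 163.8 = 103.2 kN.
Span BC, ΣM about C: R_B^{BC}·7.75 = 1295 + 263.8, so R_B^{BC} = 201.2 kN and R_C = 323.4 − 201.2 = 122.3 kN.
R_B = 163.8 + 201.2 = 365 kN.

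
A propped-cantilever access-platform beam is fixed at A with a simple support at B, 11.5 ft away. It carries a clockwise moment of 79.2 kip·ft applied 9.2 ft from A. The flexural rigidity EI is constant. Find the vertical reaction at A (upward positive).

Choose R_B as the redundant. The primary structure is the cantilever fixed at A.
Downward deflection at the released point B due to the loads:
  clockwise couple 79.2 at a = 9.2: M₀a(2L − a)/(2EI) = 5028/EI
Flexibility coefficient — unit upward force at B: δ_{BB} = L³/(3EI) = 507/EI.
The prop prevents deflection at B: R_B = δ_0/δ_{BB} = 5028/507 = 9.917 kip.
Vertical equilibrium: R_A = ΣP − R_B = 0 − 9.917 = -9.917 kip.

R_A = -9.917 kip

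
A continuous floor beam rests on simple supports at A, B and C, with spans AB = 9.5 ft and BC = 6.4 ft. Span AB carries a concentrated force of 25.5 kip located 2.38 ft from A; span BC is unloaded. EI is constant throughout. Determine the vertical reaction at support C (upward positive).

Insert a hinge at B; M_B is the redundant, and each span becomes simply supported.
End slopes at the hinge B, treating each span as simply supported:
  span AB: point load 25.5 at a = 2.38: Pab(L + a)/(6LEI) = 90.06/EI
  relative rotation θ_0 = (90.06 + 0)/EI = 90.06/EI
A unit hogging moment at B produces rotation L₁/(3EI) + L₂/(3EI) = 5.3/EI.
Compatibility: M_B·(L₁+L₂)/(3EI) = θ_0, giving M_B = 16.99 kip·ft (hogging).
Span BC, ΣM about C: R_B^{BC}·6.4 = 0 + 16.99, so R_B^{BC} = 2.655 kip and R_C = 0 − 2.655 = -2.655 kip.

R_C = -2.655 kip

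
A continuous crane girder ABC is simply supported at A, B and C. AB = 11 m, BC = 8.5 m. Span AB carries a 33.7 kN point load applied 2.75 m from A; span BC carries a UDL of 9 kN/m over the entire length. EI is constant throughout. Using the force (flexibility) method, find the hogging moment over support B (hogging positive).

M_B = 59.94 kN·m

Take M_B as the redundant. Released structure: two simple spans AB and BC with a hinge at B.
Rotations at B on the released spans (each span's end-slope, ×1/EI):
  span AB: point load 33.7 at a = 2.75: Pab(L + a)/(6LEI) = 159.3/EI
  span BC: UDL 9: wL³/(24EI) = 230.3/EI
  relative rotation θ_0 = (159.3 + 230.3)/EI = 389.6/EI
A unit hogging moment at B produces rotation L₁/(3EI) + L₂/(3EI) = 6.5/EI.
Slope continuity at B: θ_0 = M_B·6.5/EI, so M_B = 389.6/6.5 = 59.94 kN·m (hogging).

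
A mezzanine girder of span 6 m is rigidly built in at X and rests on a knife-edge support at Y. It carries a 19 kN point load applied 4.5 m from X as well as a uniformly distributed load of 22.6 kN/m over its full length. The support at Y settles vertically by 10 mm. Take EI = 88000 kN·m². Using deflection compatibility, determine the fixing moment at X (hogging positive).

M_X = 188.4 kN·m

Release the roller at Y. Primary structure: cantilever fixed at X.
Free-end deflection of the primary structure under the applied loading (downward +):
  point load 19 at a = 4.5: Pa²(3L − a)/(6EI) = 865.7/EI
  UDL 22.6: wL⁴/(8EI) = 3661/EI
  δ_0 = 4527/EI
Tip deflection under a unit load at Y: L³/(3EI) = 72/EI.
With EI = 88000 kN·m²: δ_0 = 0.051442 m and δ_{YY} = 0.000818 m/kN.
Compatibility — the beam at Y must follow the support down by 0.01 m: δ_0 − R_Y·δ_{YY} = 0.01, so R_Y = (0.051442 − 0.01)/0.000818 = 50.65 kN.
Moment equilibrium about X: M_X = Σ(load moments about X) − R_Y·L = 492.3 − 50.65×6 = 188.4 kN·m.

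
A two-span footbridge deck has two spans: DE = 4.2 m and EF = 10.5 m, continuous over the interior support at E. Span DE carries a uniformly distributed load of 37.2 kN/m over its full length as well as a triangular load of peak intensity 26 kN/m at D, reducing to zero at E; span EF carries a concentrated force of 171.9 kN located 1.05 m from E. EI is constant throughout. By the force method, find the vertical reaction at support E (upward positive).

Release continuity at E by inserting a hinge; the redundant is the internal moment M_E. The primary structure is two simply-supported spans DE and EF.
Discontinuity in slope at E on the released structure — sum the simple-span end rotations:
  span DE: UDL 37.2: wL³/(24EI) = 114.8/EI
  span DE: triangular load, peak 26: 7w₀L³/(360EI) = 37.46/EI
  span EF: point load 171.9 at a = 1.05: Pab(L + b)/(6LEI) = 540.1/EI
  relative rotation θ_0 = (152.3 + 540.1)/EI = 692.4/EI
A unit hogging moment at E produces rotation L₁/(3EI) + L₂/(3EI) = 4.9/EI.
Slope continuity at E: θ_0 = M_E·4.9/EI, so M_E = 692.4/4.9 = 141.3 kN·m (hogging).
Span DE, ΣM about D with M_E applied at E: R_E^{DE}·4.2 = 404.5 + 141.3, so R_E^{DE} = 130 kN and R_D = 210.8 − 130 = 80.87 kN.
Span EF, ΣM about F: R_E^{EF}·10.5 = 1624 + 141.3, so R_E^{EF} = 168.2 kN and R_F = 171.9 − 168.2 = 3.732 kN.
R_E = 130 + 168.2 = 298.1 kN.

R_E = 298.1 kN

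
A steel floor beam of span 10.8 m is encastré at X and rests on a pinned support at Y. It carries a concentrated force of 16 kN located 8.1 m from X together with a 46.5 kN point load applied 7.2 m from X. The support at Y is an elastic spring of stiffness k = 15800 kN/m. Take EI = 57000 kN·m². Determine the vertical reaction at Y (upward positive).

Choose R_Y as the redundant. The primary structure is the cantilever fixed at X.
Free-end deflection of the primary structure under the applied loading (downward +):
  point load 16 at a = 8.1: Pa²(3L − a)/(6EI) = 4252/EI
  point load 46.5 at a = 7.2: Pa²(3L − a)/(6EI) = 10124/EI
  δ_0 = 14376/EI
Flexibility coefficient — unit upward force at Y: δ_{YY} = L³/(3EI) = 419.9/EI.
With EI = 57000 kN·m²: δ_0 = 0.25221 m and δ_{YY} = 0.007367 m/kN.
Compatibility — the spring shortens by R_Y/k under the reaction it provides: δ_0 − R_Y·δ_{YY} = R_Y/k. With 1/k = 0.000063 m/kN, R_Y = δ_0 / (δ_{YY} + 1/k) = 0.25221 / (0.007367 + 0.000063) = 33.94 kN.

R_Y = 33.94 kN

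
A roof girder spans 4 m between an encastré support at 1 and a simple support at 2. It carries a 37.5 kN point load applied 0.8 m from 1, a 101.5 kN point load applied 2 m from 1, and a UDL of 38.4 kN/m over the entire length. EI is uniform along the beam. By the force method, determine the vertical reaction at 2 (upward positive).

Take the reaction at 2 as the redundant and release it; the primary structure is a cantilever fixed at 1.
Free-end deflection of the primary structure under the applied loading (downward +):
  point load 37.5 at a = 0.8: Pa²(3L − a)/(6EI) = 44.8/EI
  point load 101.5 at a = 2: Pa²(3L − a)/(6EI) = 676.7/EI
  UDL 38.4: wL⁴/(8EI) = 1229/EI
  δ_0 = 1950/EI
Tip deflection under a unit load at 2: L³/(3EI) = 21.33/EI.
Compatibility at 2: δ_0 − R_2·δ_{22} = 0, so R_2 = 1950/21.33 = 91.42 kN.

R_2 = 91.42 kN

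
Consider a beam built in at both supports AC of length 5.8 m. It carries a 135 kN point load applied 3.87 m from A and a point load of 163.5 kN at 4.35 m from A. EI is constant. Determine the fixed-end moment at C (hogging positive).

M_C = 249.4 kN·m

Take the two fixed-end moments M_A, M_C as redundants; the released structure is the simple span AC.
On the primary (simply-supported) span, the end slopes from the loading are:
  at A: point load 135 at a = 3.87: Pab(L + b)/(6LEI) = 224/EI
  at C: point load 135 at a = 3.87: Pab(L + a)/(6LEI) = 280.2/EI
  at A: point load 163.5 at a = 4.35: Pab(L + b)/(6LEI) = 214.8/EI
  at C: point load 163.5 at a = 4.35: Pab(L + a)/(6LEI) = 300.8/EI
  θ_A0 = 438.8/EI,  θ_C0 = 581/EI
Flexibility coefficients: a unit moment at one end gives L/(3EI) there and L/(6EI) at the far end, so f₁₁ = f₂₂ = 1.933/EI and f₁₂ = f₂₁ = 0.9667/EI.
Compatibility — zero rotation at each built-in end:
  1.933 M_A + 0.9667 M_C = 438.8
  0.9667 M_A + 1.933 M_C = 581
Solving the pair gives M_A = 102.3 kN·m and M_C = 249.4 kN·m (hogging).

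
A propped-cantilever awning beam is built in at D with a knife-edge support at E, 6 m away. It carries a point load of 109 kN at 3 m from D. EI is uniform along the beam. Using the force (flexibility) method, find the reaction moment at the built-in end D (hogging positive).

M_D = 122.6 kN·m

Take the reaction at E as the redundant and release it; the primary structure is a cantilever fixed at D.
Downward deflection at the released point E due to the loads:
  point load 109 at a = 3: Pa²(3L − a)/(6EI) = 2452/EI
Tip deflection under a unit load at E: L³/(3EI) = 72/EI.
Compatibility at E: δ_0 − R_E·δ_{EE} = 0, so R_E = 2452/72 = 34.06 kN.
Moment equilibrium about D: M_D = Σ(load moments about D) − R_E·L = 327 − 34.06×6 = 122.6 kN·m.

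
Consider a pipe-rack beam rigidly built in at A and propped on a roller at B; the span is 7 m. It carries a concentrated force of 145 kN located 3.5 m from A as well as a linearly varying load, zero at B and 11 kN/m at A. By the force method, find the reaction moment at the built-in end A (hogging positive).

Choose R_B as the redundant. The primary structure is the cantilever fixed at A.
Free-end deflection of the primary structure under the applied loading (downward +):
  point load 145 at a = 3.5: Pa²(3L − a)/(6EI) = 5181/EI
  triangular load, peak 11 at the fixed end: w₀L⁴/(30EI) = 880.4/EI
  δ_0 = 6061/EI
Tip deflection under a unit load at B: L³/(3EI) = 114.3/EI.
The prop prevents deflection at B: R_B = δ_0/δ_{BB} = 6061/114.3 = 53.01 kN.
Moment equilibrium about A: M_A = Σ(load moments about A) − R_B·L = 597.3 − 53.01×7 = 226.2 kN·m.

M_A = 226.2 kN·m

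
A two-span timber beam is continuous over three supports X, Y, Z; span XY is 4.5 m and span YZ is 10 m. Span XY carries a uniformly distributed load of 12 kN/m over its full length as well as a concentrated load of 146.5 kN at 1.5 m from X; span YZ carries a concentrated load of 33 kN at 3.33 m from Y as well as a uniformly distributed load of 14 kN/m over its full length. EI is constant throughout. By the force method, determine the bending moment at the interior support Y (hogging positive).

Release continuity at Y by inserting a hinge; the redundant is the internal moment M_Y. The primary structure is two simply-supported spans XY and YZ.
End slopes at the hinge Y, treating each span as simply supported:
  span XY: UDL 12: wL³/(24EI) = 45.56/EI
  span XY: point load 146.5 at a = 1.5: Pab(L + a)/(6LEI) = 146.5/EI
  span YZ: point load 33 at a = 3.33: Pab(L + b)/(6LEI) = 203.6/EI
  span YZ: UDL 14: wL³/(24EI) = 583.3/EI
  relative rotation θ_0 = (192.1 + 787)/EI = 979/EI
A unit hogging moment at Y produces rotation L₁/(3EI) + L₂/(3EI) = 4.833/EI.
Compatibility: M_Y·(L₁+L₂)/(3EI) = θ_0, giving M_Y = 202.6 kN·m (hogging).

M_Y = 202.6 kN·m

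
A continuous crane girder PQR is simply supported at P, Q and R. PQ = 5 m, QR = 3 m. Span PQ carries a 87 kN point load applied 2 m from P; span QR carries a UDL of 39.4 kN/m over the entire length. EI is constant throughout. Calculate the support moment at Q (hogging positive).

M_Q = 62.3 kN·m

Release continuity at Q by inserting a hinge; the redundant is the internal moment M_Q. The primary structure is two simply-supported spans PQ and QR.
Rotations at Q on the released spans (each span's end-slope, ×1/EI):
  span PQ: point load 87 at a = 2: Pab(L + a)/(6LEI) = 121.8/EI
  span QR: UDL 39.4: wL³/(24EI) = 44.33/EI
  relative rotation θ_0 = (121.8 + 44.33)/EI = 166.1/EI
A unit hogging moment at Q produces rotation L₁/(3EI) + L₂/(3EI) = 2.667/EI.
Slope continuity at Q: θ_0 = M_Q·2.667/EI, so M_Q = 166.1/2.667 = 62.3 kN·m (hogging).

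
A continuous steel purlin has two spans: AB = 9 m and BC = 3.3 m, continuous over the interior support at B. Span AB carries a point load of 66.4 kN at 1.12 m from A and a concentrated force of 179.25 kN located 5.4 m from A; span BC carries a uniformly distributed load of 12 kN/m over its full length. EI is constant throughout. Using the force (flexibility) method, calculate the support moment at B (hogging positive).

M_B = 257.8 kN·m

Take M_B as the redundant. Released structure: two simple spans AB and BC with a hinge at B.
End slopes at the hinge B, treating each span as simply supported:
  span AB: point load 66.4 at a = 1.12: Pab(L + a)/(6LEI) = 109.8/EI
  span AB: point load 179.25 at a = 5.4: Pab(L + a)/(6LEI) = 929.2/EI
  span BC: UDL 12: wL³/(24EI) = 17.97/EI
  relative rotation θ_0 = (1039 + 17.97)/EI = 1057/EI
A unit hogging moment at B produces rotation L₁/(3EI) + L₂/(3EI) = 4.1/EI.
Compatibility: M_B·(L₁+L₂)/(3EI) = θ_0, giving M_B = 257.8 kN·m (hogging).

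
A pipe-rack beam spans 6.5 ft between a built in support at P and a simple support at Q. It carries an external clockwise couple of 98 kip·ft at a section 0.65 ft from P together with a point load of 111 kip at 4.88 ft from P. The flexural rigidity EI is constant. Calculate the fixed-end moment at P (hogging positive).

M_P = 154.4 kip·ft

Choose R_Q as the redundant. The primary structure is the cantilever fixed at P.
Downward deflection at the released point Q due to the loads:
  clockwise couple 98 at a = 0.65: M₀a(2L − a)/(2EI) = 393.3/EI
  point load 111 at a = 4.88: Pa²(3L − a)/(6EI) = 6441/EI
  δ_0 = 6834/EI
Tip deflection under a unit load at Q: L³/(3EI) = 91.54/EI.
The prop prevents deflection at Q: R_Q = δ_0/δ_{QQ} = 6834/91.54 = 74.66 kip.
Moment equilibrium about P: M_P = Σ(load moments about P) − R_Q·L = 639.7 − 74.66×6.5 = 154.4 kip·ft.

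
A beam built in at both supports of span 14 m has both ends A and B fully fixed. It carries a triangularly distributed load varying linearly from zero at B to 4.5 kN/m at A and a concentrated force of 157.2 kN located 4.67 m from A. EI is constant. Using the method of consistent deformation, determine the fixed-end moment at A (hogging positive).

M_A = 370.1 kN·m

Release both end moments; the primary structure is a simply-supported span AB with redundants M_A and M_B.
On the primary (simply-supported) span, the end slopes from the loading are:
  at A: triangular load, peak 4.5: w₀L³/(45EI) = 274.4/EI
  at B: triangular load, peak 4.5: 7w₀L³/(360EI) = 240.1/EI
  at A: point load 157.2 at a = 4.67: Pab(L + b)/(6LEI) = 1902/EI
  at B: point load 157.2 at a = 4.67: Pab(L + a)/(6LEI) = 1522/EI
  θ_A0 = 2177/EI,  θ_B0 = 1762/EI
Flexibility coefficients: a unit moment at one end gives L/(3EI) there and L/(6EI) at the far end, so f₁₁ = f₂₂ = 4.667/EI and f₁₂ = f₂₁ = 2.333/EI.
Compatibility — zero rotation at each built-in end:
  4.667 M_A + 2.333 M_B = 2177
  2.333 M_A + 4.667 M_B = 1762
Solving the pair gives M_A = 370.1 kN·m and M_B = 192.6 kN·m (hogging).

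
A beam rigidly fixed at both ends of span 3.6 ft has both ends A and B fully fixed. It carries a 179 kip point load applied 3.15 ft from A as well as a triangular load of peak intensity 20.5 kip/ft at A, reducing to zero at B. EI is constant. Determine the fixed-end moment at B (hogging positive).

Release both end moments; the primary structure is a simply-supported span AB with redundants M_A and M_B.
On the primary (simply-supported) span, the end slopes from the loading are:
  at A: point load 179 at a = 3.15: Pab(L + b)/(6LEI) = 47.57/EI
  at B: point load 179 at a = 3.15: Pab(L + a)/(6LEI) = 79.29/EI
  at A: triangular load, peak 20.5: w₀L³/(45EI) = 21.25/EI
  at B: triangular load, peak 20.5: 7w₀L³/(360EI) = 18.6/EI
  θ_A0 = 68.83/EI,  θ_B0 = 97.89/EI
Flexibility coefficients: a unit moment at one end gives L/(3EI) there and L/(6EI) at the far end, so f₁₁ = f₂₂ = 1.2/EI and f₁₂ = f₂₁ = 0.6/EI.
Compatibility — zero rotation at each built-in end:
  1.2 M_A + 0.6 M_B = 68.83
  0.6 M_A + 1.2 M_B = 97.89
Solving the pair gives M_A = 22.09 kip·ft and M_B = 70.53 kip·ft (hogging).

M_B = 70.53 kip·ft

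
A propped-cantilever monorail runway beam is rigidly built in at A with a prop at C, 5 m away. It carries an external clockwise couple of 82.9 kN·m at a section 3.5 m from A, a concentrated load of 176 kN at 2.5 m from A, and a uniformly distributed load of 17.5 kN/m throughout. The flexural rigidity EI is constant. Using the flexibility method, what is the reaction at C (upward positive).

Take the reaction at C as the redundant and release it; the primary structure is a cantilever fixed at A.
Primary-structure tip deflection at C by superposition:
  clockwise couple 82.9 at a = 3.5: M₀a(2L − a)/(2EI) = 943/EI
  point load 176 at a = 2.5: Pa²(3L − a)/(6EI) = 2292/EI
  UDL 17.5: wL⁴/(8EI) = 1367/EI
  δ_0 = 4602/EI
Flexibility coefficient — unit upward force at C: δ_{CC} = L³/(3EI) = 41.67/EI.
The prop prevents deflection at C: R_C = δ_0/δ_{CC} = 4602/41.67 = 110.4 kN.

R_C = 110.4 kN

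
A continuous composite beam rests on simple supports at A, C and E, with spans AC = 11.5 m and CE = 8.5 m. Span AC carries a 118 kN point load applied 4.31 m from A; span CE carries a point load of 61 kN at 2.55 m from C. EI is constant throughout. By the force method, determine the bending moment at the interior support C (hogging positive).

M_C = 165 kN·m

Insert a hinge at C; M_C is the redundant, and each span becomes simply supported.
Discontinuity in slope at C on the released structure — sum the simple-span end rotations:
  span AC: point load 118 at a = 4.31: Pab(L + a)/(6LEI) = 837.9/EI
  span CE: point load 61 at a = 2.55: Pab(L + b)/(6LEI) = 262.2/EI
  relative rotation θ_0 = (837.9 + 262.2)/EI = 1100/EI
A unit hogging moment at C produces rotation L₁/(3EI) + L₂/(3EI) = 6.667/EI.
Compatibility: M_C·(L₁+L₂)/(3EI) = θ_0, giving M_C = 165 kN·m (hogging).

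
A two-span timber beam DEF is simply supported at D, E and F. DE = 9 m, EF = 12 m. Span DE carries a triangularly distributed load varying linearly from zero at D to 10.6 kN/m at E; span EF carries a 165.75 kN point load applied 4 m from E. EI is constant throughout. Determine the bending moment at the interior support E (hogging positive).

Insert a hinge at E; M_E is the redundant, and each span becomes simply supported.
Rotations at E on the released spans (each span's end-slope, ×1/EI):
  span DE: triangular load, peak 10.6: w₀L³/(45EI) = 171.7/EI
  span EF: point load 165.75 at a = 4: Pab(L + b)/(6LEI) = 1473/EI
  relative rotation θ_0 = (171.7 + 1473)/EI = 1645/EI
A unit hogging moment at E produces rotation L₁/(3EI) + L₂/(3EI) = 7/EI.
Compatibility: M_E·(L₁+L₂)/(3EI) = θ_0, giving M_E = 235 kN·m (hogging).

M_E = 235 kN·m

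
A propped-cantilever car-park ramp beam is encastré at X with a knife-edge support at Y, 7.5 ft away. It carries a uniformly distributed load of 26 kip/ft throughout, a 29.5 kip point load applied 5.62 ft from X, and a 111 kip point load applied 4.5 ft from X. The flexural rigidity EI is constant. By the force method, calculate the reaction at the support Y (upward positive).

R_Y = 139.7 kip

Release the roller at Y. Primary structure: cantilever fixed at X.
Primary-structure tip deflection at Y by superposition:
  UDL 26: wL⁴/(8EI) = 10283/EI
  point load 29.5 at a = 5.62: Pa²(3L − a)/(6EI) = 2621/EI
  point load 111 at a = 4.5: Pa²(3L − a)/(6EI) = 6743/EI
  δ_0 = 19648/EI
Tip deflection under a unit load at Y: L³/(3EI) = 140.6/EI.
Compatibility at Y: δ_0 − R_Y·δ_{YY} = 0, so R_Y = 19648/140.6 = 139.7 kip.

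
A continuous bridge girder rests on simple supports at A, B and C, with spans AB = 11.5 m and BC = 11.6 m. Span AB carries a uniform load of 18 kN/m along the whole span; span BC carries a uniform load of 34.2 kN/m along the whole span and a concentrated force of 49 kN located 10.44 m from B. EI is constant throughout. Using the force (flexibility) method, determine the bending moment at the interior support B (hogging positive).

M_B = 451.1 kN·m

Take M_B as the redundant. Released structure: two simple spans AB and BC with a hinge at B.
End slopes at the hinge B, treating each span as simply supported:
  span AB: UDL 18: wL³/(24EI) = 1141/EI
  span BC: UDL 34.2: wL³/(24EI) = 2224/EI
  span BC: point load 49 at a = 10.44: Pab(L + b)/(6LEI) = 108.8/EI
  relative rotation θ_0 = (1141 + 2333)/EI = 3474/EI
A unit hogging moment at B produces rotation L₁/(3EI) + L₂/(3EI) = 7.7/EI.
Slope continuity at B: θ_0 = M_B·7.7/EI, so M_B = 3474/7.7 = 451.1 kN·m (hogging).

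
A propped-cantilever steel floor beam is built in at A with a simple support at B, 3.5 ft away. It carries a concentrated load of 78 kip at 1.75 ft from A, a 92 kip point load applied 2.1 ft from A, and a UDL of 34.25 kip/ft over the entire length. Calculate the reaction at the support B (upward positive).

Take the reaction at B as the redundant and release it; the primary structure is a cantilever fixed at A.
Downward deflection at the released point B due to the loads:
  point load 78 at a = 1.75: Pa²(3L − a)/(6EI) = 348.4/EI
  point load 92 at a = 2.1: Pa²(3L − a)/(6EI) = 568/EI
  UDL 34.25: wL⁴/(8EI) = 642.5/EI
  δ_0 = 1559/EI
Tip deflection under a unit load at B: L³/(3EI) = 14.29/EI.
Compatibility at B: δ_0 − R_B·δ_{BB} = 0, so R_B = 1559/14.29 = 109.1 kip.

R_B = 109.1 kip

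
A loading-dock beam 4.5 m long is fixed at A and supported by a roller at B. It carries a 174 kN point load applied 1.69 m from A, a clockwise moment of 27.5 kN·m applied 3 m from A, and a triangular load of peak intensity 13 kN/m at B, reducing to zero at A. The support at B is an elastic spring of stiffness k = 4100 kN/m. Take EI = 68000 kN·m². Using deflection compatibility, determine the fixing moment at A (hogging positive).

M_A = 245 kN·m

Release the roller at B. Primary structure: cantilever fixed at A.
Free-end deflection of the primary structure under the applied loading (downward +):
  point load 174 at a = 1.69: Pa²(3L − a)/(6EI) = 978.2/EI
  clockwise couple 27.5 at a = 3: M₀a(2L − a)/(2EI) = 247.5/EI
  triangular load, peak 13 at the free end: 11w₀L⁴/(120EI) = 488.7/EI
  δ_0 = 1714/EI
Flexibility coefficient — unit upward force at B: δ_{BB} = L³/(3EI) = 30.38/EI.
With EI = 68000 kN·m²: δ_0 = 0.025211 m and δ_{BB} = 0.000447 m/kN.
Compatibility — the spring shortens by R_B/k under the reaction it provides: δ_0 − R_B·δ_{BB} = R_B/k. With 1/k = 0.000244 m/kN, R_B = δ_0 / (δ_{BB} + 1/k) = 0.025211 / (0.000447 + 0.000244) = 36.51 kN.
Moment equilibrium about A: M_A = Σ(load moments about A) − R_B·L = 409.3 − 36.51×4.5 = 245 kN·m.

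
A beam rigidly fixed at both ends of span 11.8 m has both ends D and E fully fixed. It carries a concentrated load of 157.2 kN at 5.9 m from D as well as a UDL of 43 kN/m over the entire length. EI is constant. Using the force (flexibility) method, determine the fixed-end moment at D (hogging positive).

M_D = 730.8 kN·m

Release both end moments; the primary structure is a simply-supported span DE with redundants M_D and M_E.
End rotations of the released simple span under the applied load (×1/EI):
  at D: point load 157.2 at a = 5.9: Pab(L + b)/(6LEI) = 1368/EI
  at E: point load 157.2 at a = 5.9: Pab(L + a)/(6LEI) = 1368/EI
  at D: UDL 43: wL³/(24EI) = 2944/EI
  at E: UDL 43: wL³/(24EI) = 2944/EI
  θ_D0 = 4312/EI,  θ_E0 = 4312/EI
Flexibility coefficients: a unit moment at one end gives L/(3EI) there and L/(6EI) at the far end, so f₁₁ = f₂₂ = 3.933/EI and f₁₂ = f₂₁ = 1.967/EI.
Compatibility — zero rotation at each built-in end:
  3.933 M_D + 1.967 M_E = 4312
  1.967 M_D + 3.933 M_E = 4312
Solving the pair gives M_D = 730.8 kN·m and M_E = 730.8 kN·m (hogging).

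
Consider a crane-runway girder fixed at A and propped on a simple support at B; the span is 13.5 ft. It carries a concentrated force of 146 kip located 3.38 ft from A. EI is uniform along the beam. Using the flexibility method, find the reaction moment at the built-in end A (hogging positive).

M_A = 323.6 kip·ft

Take the reaction at B as the redundant and release it; the primary structure is a cantilever fixed at A.
Downward deflection at the released point B due to the loads:
  point load 146 at a = 3.38: Pa²(3L − a)/(6EI) = 10319/EI
Tip deflection under a unit load at B: L³/(3EI) = 820.1/EI.
The prop prevents deflection at B: R_B = δ_0/δ_{BB} = 10319/820.1 = 12.58 kip.
Moment equilibrium about A: M_A = Σ(load moments about A) − R_B·L = 493.5 − 12.58×13.5 = 323.6 kip·ft.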